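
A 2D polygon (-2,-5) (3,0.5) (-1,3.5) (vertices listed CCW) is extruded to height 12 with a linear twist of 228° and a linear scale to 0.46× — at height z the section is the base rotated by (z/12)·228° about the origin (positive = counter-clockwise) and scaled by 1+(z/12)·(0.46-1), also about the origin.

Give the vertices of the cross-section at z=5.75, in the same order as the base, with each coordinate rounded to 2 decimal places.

Cross-section at z=5.75: (3.99,-0.18) (-1.08,1.98) (-2.20,-1.56)

t = z/height = 5.75/12 = 0.479167
s = 1 + (scale-1)·z/height = 1 + (0.46-1)·5.75/12 = 0.741250
θ = twist·z/height = 228°·5.75/12 = 109.2500° = 1.906772 rad
cos θ = -0.329691, sin θ = 0.944089 (intermediates below are computed at full precision and shown rounded to 5 d.p.)
v1: (-2,-5) → rotate → (5.37983,-0.23972) → ×s → (3.98780,-0.17770) → (3.99,-0.18)
v2: (3,0.5) → rotate → (-1.46112,2.66742) → ×s → (-1.08305,1.97723) → (-1.08,1.98)
v3: (-1,3.5) → rotate → (-2.97462,-2.09801) → ×s → (-2.20494,-1.55515) → (-2.20,-1.56)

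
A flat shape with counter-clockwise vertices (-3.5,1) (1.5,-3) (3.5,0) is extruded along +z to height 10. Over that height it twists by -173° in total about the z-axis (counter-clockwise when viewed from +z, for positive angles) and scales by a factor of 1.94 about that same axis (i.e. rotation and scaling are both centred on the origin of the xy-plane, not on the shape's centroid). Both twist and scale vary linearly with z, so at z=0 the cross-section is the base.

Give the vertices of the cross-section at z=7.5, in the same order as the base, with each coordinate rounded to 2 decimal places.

t = z/height = 7.5/10 = 0.75
s = 1 + (scale-1)·z/height = 1 + (1.94-1)·7.5/10 = 1.705000
θ = twist·z/height = -173°·7.5/10 = -129.7500° = -2.264565 rad
cos θ = -0.639439, sin θ = -0.768842 (intermediates below are computed at full precision and shown rounded to 5 d.p.)
v1: (-3.5,1) → rotate → (3.00688,2.05151) → ×s → (5.12673,3.49782) → (5.13,3.50)
v2: (1.5,-3) → rotate → (-3.26568,0.76505) → ×s → (-5.56799,1.30442) → (-5.57,1.30)
v3: (3.5,0) → rotate → (-2.23804,-2.69095) → ×s → (-3.81585,-4.58806) → (-3.82,-4.59)

Cross-section at z=7.5: (5.13,3.50) (-5.57,1.30) (-3.82,-4.59)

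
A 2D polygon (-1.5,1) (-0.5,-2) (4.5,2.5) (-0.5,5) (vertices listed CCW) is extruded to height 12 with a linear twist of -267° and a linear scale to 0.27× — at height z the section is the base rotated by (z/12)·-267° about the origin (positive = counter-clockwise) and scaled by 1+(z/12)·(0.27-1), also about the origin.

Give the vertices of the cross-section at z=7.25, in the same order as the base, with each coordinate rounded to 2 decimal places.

t = z/height = 7.25/12 = 0.604167
s = 1 + (scale-1)·z/height = 1 + (0.27-1)·7.25/12 = 0.558958
θ = twist·z/height = -267°·7.25/12 = -161.3125° = -2.815434 rad
cos θ = -0.947280, sin θ = -0.320406 (intermediates below are computed at full precision and shown rounded to 5 d.p.)
v1: (-1.5,1) → rotate → (1.74133,-0.46667) → ×s → (0.97333,-0.26085) → (0.97,-0.26)
v2: (-0.5,-2) → rotate → (-0.16717,2.05476) → ×s → (-0.09344,1.14853) → (-0.09,1.15)
v3: (4.5,2.5) → rotate → (-3.46175,-3.81003) → ×s → (-1.93497,-2.12965) → (-1.93,-2.13)
v4: (-0.5,5) → rotate → (2.07567,-4.57620) → ×s → (1.16021,-2.55790) → (1.16,-2.56)

Cross-section at z=7.25: (0.97,-0.26) (-0.09,1.15) (-1.93,-2.13) (1.16,-2.56)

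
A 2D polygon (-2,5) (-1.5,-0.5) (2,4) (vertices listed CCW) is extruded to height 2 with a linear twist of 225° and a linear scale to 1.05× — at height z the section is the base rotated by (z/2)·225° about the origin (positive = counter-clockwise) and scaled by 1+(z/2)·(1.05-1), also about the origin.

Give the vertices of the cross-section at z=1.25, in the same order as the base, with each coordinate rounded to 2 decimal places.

Cross-section at z=1.25: (-1.68,-5.29) (1.52,-0.58) (-4.21,-1.88)

t = z/height = 1.25/2 = 0.625
s = 1 + (scale-1)·z/height = 1 + (1.05-1)·1.25/2 = 1.031250
θ = twist·z/height = 225°·1.25/2 = 140.6250° = 2.454369 rad
cos θ = -0.773010, sin θ = 0.634393 (intermediates below are computed at full precision and shown rounded to 5 d.p.)
v1: (-2,5) → rotate → (-1.62595,-5.13384) → ×s → (-1.67676,-5.29427) → (-1.68,-5.29)
v2: (-1.5,-0.5) → rotate → (1.47671,-0.56508) → ×s → (1.52286,-0.58274) → (1.52,-0.58)
v3: (2,4) → rotate → (-4.08359,-1.82326) → ×s → (-4.21121,-1.88023) → (-4.21,-1.88)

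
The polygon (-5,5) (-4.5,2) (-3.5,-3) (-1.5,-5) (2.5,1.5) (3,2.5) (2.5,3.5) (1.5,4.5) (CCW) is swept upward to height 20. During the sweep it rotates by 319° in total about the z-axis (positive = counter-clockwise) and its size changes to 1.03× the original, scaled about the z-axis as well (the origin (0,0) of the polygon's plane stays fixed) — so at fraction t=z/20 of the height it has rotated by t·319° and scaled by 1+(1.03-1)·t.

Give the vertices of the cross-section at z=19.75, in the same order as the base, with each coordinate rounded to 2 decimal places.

Cross-section at z=19.75: (0.00,7.28) (-1.82,4.73) (-4.73,0.36) (-4.73,-2.55) (2.91,-0.73) (4.00,-0.36) (4.37,0.73) (4.37,2.19)

t = z/height = 19.75/20 = 0.9875
s = 1 + (scale-1)·z/height = 1 + (1.03-1)·19.75/20 = 1.029625
θ = twist·z/height = 319°·19.75/20 = 315.0125° = 5.498005 rad
cos θ = 0.707261, sin θ = -0.706952 (intermediates below are computed at full precision and shown rounded to 5 d.p.)
v1: (-5,5) → rotate → (-0.00154,7.07107) → ×s → (-0.00159,7.28055) → (0.00,7.28)
v2: (-4.5,2) → rotate → (-1.76877,4.59581) → ×s → (-1.82117,4.73196) → (-1.82,4.73)
v3: (-3.5,-3) → rotate → (-4.59627,0.35255) → ×s → (-4.73244,0.36299) → (-4.73,0.36)
v4: (-1.5,-5) → rotate → (-4.59565,-2.47588) → ×s → (-4.73180,-2.54922) → (-4.73,-2.55)
v5: (2.5,1.5) → rotate → (2.82858,-0.70649) → ×s → (2.91238,-0.72742) → (2.91,-0.73)
v6: (3,2.5) → rotate → (3.88916,-0.35270) → ×s → (4.00438,-0.36315) → (4.00,-0.36)
v7: (2.5,3.5) → rotate → (4.24249,0.70803) → ×s → (4.36817,0.72901) → (4.37,0.73)
v8: (1.5,4.5) → rotate → (4.24218,2.12225) → ×s → (4.36785,2.18512) → (4.37,2.19)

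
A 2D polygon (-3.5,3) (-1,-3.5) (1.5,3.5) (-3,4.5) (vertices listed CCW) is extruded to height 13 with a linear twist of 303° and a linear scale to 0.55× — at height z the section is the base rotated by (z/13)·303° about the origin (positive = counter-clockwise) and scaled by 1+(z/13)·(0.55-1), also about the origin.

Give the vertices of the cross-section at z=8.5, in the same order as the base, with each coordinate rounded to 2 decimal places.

t = z/height = 8.5/13 = 0.653846
s = 1 + (scale-1)·z/height = 1 + (0.55-1)·8.5/13 = 0.705769
θ = twist·z/height = 303°·8.5/13 = 198.1154° = 3.457766 rad
cos θ = -0.950432, sin θ = -0.310932 (intermediates below are computed at full precision and shown rounded to 5 d.p.)
v1: (-3.5,3) → rotate → (4.25931,-1.76304) → ×s → (3.00609,-1.24430) → (3.01,-1.24)
v2: (-1,-3.5) → rotate → (-0.13783,3.63744) → ×s → (-0.09728,2.56720) → (-0.10,2.57)
v3: (1.5,3.5) → rotate → (-0.33739,-3.79291) → ×s → (-0.23812,-2.67692) → (-0.24,-2.68)
v4: (-3,4.5) → rotate → (4.25049,-3.34415) → ×s → (2.99986,-2.36020) → (3.00,-2.36)

Cross-section at z=8.5: (3.01,-1.24) (-0.10,2.57) (-0.24,-2.68) (3.00,-2.36)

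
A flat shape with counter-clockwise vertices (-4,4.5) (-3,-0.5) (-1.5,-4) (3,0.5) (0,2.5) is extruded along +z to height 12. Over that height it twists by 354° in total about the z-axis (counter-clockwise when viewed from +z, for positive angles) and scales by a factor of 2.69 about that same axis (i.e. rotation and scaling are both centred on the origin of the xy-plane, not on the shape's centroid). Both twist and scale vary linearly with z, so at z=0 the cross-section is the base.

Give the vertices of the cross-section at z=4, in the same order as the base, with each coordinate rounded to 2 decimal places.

t = z/height = 4/12 = 0.333333
s = 1 + (scale-1)·z/height = 1 + (2.69-1)·4/12 = 1.563333
θ = twist·z/height = 354°·4/12 = 118.0000° = 2.059489 rad
cos θ = -0.469472, sin θ = 0.882948 (intermediates below are computed at full precision and shown rounded to 5 d.p.)
v1: (-4,4.5) → rotate → (-2.09538,-5.64441) → ×s → (-3.27577,-8.82410) → (-3.28,-8.82)
v2: (-3,-0.5) → rotate → (1.84989,-2.41411) → ×s → (2.89199,-3.77405) → (2.89,-3.77)
v3: (-1.5,-4) → rotate → (4.23600,0.55346) → ×s → (6.62228,0.86525) → (6.62,0.87)
v4: (3,0.5) → rotate → (-1.84989,2.41411) → ×s → (-2.89199,3.77405) → (-2.89,3.77)
v5: (0,2.5) → rotate → (-2.20737,-1.17368) → ×s → (-3.45085,-1.83485) → (-3.45,-1.83)

Cross-section at z=4: (-3.28,-8.82) (2.89,-3.77) (6.62,0.87) (-2.89,3.77) (-3.45,-1.83)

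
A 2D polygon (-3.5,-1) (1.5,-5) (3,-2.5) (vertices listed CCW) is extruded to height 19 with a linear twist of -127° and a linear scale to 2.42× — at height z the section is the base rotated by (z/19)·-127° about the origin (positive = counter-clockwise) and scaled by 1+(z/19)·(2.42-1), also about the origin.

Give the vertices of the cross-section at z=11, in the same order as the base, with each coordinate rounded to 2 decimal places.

Cross-section at z=11: (-3.56,5.60) (-7.96,-5.20) (-2.82,-6.53)

t = z/height = 11/19 = 0.578947
s = 1 + (scale-1)·z/height = 1 + (2.42-1)·11/19 = 1.822105
θ = twist·z/height = -127°·11/19 = -73.5263° = -1.283276 rad
cos θ = 0.283575, sin θ = -0.958950 (intermediates below are computed at full precision and shown rounded to 5 d.p.)
v1: (-3.5,-1) → rotate → (-1.95146,3.07275) → ×s → (-3.55577,5.59887) → (-3.56,5.60)
v2: (1.5,-5) → rotate → (-4.36939,-2.85630) → ×s → (-7.96148,-5.20448) → (-7.96,-5.20)
v3: (3,-2.5) → rotate → (-1.54665,-3.58579) → ×s → (-2.81816,-6.53368) → (-2.82,-6.53)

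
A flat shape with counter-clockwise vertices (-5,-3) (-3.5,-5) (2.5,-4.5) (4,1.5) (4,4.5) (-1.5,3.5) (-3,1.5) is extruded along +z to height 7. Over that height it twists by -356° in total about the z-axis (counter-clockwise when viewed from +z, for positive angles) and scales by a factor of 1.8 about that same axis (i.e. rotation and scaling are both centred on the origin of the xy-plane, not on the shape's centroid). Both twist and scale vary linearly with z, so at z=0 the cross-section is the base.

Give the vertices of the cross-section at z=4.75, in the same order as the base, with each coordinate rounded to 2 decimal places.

Cross-section at z=4.75: (7.74,-4.58) (9.35,-1.08) (4.27,6.70) (-4.97,4.33) (-9.04,2.12) (-3.65,-4.61) (0.17,-5.17)

t = z/height = 4.75/7 = 0.678571
s = 1 + (scale-1)·z/height = 1 + (1.8-1)·4.75/7 = 1.542857
θ = twist·z/height = -356°·4.75/7 = -241.5714° = -4.216217 rad
cos θ = -0.476063, sin θ = 0.879411 (intermediates below are computed at full precision and shown rounded to 5 d.p.)
v1: (-5,-3) → rotate → (5.01855,-2.96887) → ×s → (7.74290,-4.58054) → (7.74,-4.58)
v2: (-3.5,-5) → rotate → (6.06328,-0.69763) → ×s → (9.35477,-1.07634) → (9.35,-1.08)
v3: (2.5,-4.5) → rotate → (2.76719,4.34081) → ×s → (4.26938,6.69725) → (4.27,6.70)
v4: (4,1.5) → rotate → (-3.22337,2.80355) → ×s → (-4.97320,4.32548) → (-4.97,4.33)
v5: (4,4.5) → rotate → (-5.86160,1.37536) → ×s → (-9.04361,2.12199) → (-9.04,2.12)
v6: (-1.5,3.5) → rotate → (-2.36385,-2.98534) → ×s → (-3.64708,-4.60595) → (-3.65,-4.61)
v7: (-3,1.5) → rotate → (0.10907,-3.35233) → ×s → (0.16828,-5.17216) → (0.17,-5.17)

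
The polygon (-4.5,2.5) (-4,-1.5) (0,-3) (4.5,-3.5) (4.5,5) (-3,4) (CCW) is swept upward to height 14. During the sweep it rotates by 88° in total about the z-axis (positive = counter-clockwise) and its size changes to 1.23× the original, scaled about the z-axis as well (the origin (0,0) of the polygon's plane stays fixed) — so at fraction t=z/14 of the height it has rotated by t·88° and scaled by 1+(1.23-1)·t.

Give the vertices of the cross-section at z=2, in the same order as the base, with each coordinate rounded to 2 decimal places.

Cross-section at z=2: (-5.10,1.51) (-3.70,-2.41) (0.67,-3.02) (5.32,-2.52) (3.41,6.05) (-3.92,3.36)

t = z/height = 2/14 = 0.142857
s = 1 + (scale-1)·z/height = 1 + (1.23-1)·2/14 = 1.032857
θ = twist·z/height = 88°·2/14 = 12.5714° = 0.219413 rad
cos θ = 0.976025, sin θ = 0.217657 (intermediates below are computed at full precision and shown rounded to 5 d.p.)
v1: (-4.5,2.5) → rotate → (-4.93626,1.46061) → ×s → (-5.09845,1.50860) → (-5.10,1.51)
v2: (-4,-1.5) → rotate → (-3.57762,-2.33466) → ×s → (-3.69517,-2.41137) → (-3.70,-2.41)
v3: (0,-3) → rotate → (0.65297,-2.92808) → ×s → (0.67442,-3.02428) → (0.67,-3.02)
v4: (4.5,-3.5) → rotate → (5.15391,-2.43663) → ×s → (5.32326,-2.51670) → (5.32,-2.52)
v5: (4.5,5) → rotate → (3.30383,5.85958) → ×s → (3.41239,6.05211) → (3.41,6.05)
v6: (-3,4) → rotate → (-3.79870,3.25113) → ×s → (-3.92352,3.35795) → (-3.92,3.36)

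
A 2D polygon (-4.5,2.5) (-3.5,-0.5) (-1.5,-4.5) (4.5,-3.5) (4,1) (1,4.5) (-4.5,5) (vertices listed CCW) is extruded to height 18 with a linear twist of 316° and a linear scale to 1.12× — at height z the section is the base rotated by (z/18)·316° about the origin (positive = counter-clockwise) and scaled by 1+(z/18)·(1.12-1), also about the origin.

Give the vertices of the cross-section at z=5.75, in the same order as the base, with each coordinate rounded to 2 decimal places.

t = z/height = 5.75/18 = 0.319444
s = 1 + (scale-1)·z/height = 1 + (1.12-1)·5.75/18 = 1.038333
θ = twist·z/height = 316°·5.75/18 = 100.9444° = 1.761813 rad
cos θ = -0.189857, sin θ = 0.981812 (intermediates below are computed at full precision and shown rounded to 5 d.p.)
v1: (-4.5,2.5) → rotate → (-1.60017,-4.89280) → ×s → (-1.66151,-5.08035) → (-1.66,-5.08)
v2: (-3.5,-0.5) → rotate → (1.15541,-3.34141) → ×s → (1.19970,-3.46950) → (1.20,-3.47)
v3: (-1.5,-4.5) → rotate → (4.70294,-0.61836) → ×s → (4.88322,-0.64206) → (4.88,-0.64)
v4: (4.5,-3.5) → rotate → (2.58198,5.08265) → ×s → (2.68096,5.27749) → (2.68,5.28)
v5: (4,1) → rotate → (-1.74124,3.73739) → ×s → (-1.80799,3.88066) → (-1.81,3.88)
v6: (1,4.5) → rotate → (-4.60801,0.12745) → ×s → (-4.78465,0.13234) → (-4.78,0.13)
v7: (-4.5,5) → rotate → (-4.05470,-5.36744) → ×s → (-4.21013,-5.57319) → (-4.21,-5.57)

Cross-section at z=5.75: (-1.66,-5.08) (1.20,-3.47) (4.88,-0.64) (2.68,5.28) (-1.81,3.88) (-4.78,0.13) (-4.21,-5.57)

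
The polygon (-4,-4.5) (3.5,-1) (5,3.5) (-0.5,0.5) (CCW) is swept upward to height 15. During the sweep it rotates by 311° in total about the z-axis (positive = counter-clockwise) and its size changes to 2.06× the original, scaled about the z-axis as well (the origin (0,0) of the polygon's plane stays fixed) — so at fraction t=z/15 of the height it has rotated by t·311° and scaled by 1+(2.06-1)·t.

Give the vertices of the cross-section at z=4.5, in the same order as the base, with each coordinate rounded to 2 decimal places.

t = z/height = 4.5/15 = 0.3
s = 1 + (scale-1)·z/height = 1 + (2.06-1)·4.5/15 = 1.318000
θ = twist·z/height = 311°·4.5/15 = 93.3000° = 1.628392 rad
cos θ = -0.057564, sin θ = 0.998342 (intermediates below are computed at full precision and shown rounded to 5 d.p.)
v1: (-4,-4.5) → rotate → (4.72279,-3.73433) → ×s → (6.22464,-4.92185) → (6.22,-4.92)
v2: (3.5,-1) → rotate → (0.79687,3.55176) → ×s → (1.05027,4.68122) → (1.05,4.68)
v3: (5,3.5) → rotate → (-3.78202,4.79023) → ×s → (-4.98470,6.31353) → (-4.98,6.31)
v4: (-0.5,0.5) → rotate → (-0.47039,-0.52795) → ×s → (-0.61997,-0.69584) → (-0.62,-0.70)

Cross-section at z=4.5: (6.22,-4.92) (1.05,4.68) (-4.98,6.31) (-0.62,-0.70)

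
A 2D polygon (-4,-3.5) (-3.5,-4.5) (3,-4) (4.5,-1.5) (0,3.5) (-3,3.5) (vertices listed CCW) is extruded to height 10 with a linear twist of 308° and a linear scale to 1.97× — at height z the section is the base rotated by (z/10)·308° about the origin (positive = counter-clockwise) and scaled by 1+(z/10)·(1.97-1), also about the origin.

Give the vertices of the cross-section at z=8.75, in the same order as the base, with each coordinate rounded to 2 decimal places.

Cross-section at z=8.75: (-6.41,7.45) (-8.26,6.54) (-7.44,-5.48) (-2.85,-8.29) (6.47,-0.06) (6.52,5.49)

t = z/height = 8.75/10 = 0.875
s = 1 + (scale-1)·z/height = 1 + (1.97-1)·8.75/10 = 1.848750
θ = twist·z/height = 308°·8.75/10 = 269.5000° = 4.703662 rad
cos θ = -0.008727, sin θ = -0.999962 (intermediates below are computed at full precision and shown rounded to 5 d.p.)
v1: (-4,-3.5) → rotate → (-3.46496,4.03039) → ×s → (-6.40585,7.45118) → (-6.41,7.45)
v2: (-3.5,-4.5) → rotate → (-4.46929,3.53914) → ×s → (-8.26259,6.54298) → (-8.26,6.54)
v3: (3,-4) → rotate → (-4.02603,-2.96498) → ×s → (-7.44312,-5.48151) → (-7.44,-5.48)
v4: (4.5,-1.5) → rotate → (-1.53921,-4.48674) → ×s → (-2.84562,-8.29486) → (-2.85,-8.29)
v5: (0,3.5) → rotate → (3.49987,-0.03054) → ×s → (6.47038,-0.05647) → (6.47,-0.06)
v6: (-3,3.5) → rotate → (3.52605,2.96934) → ×s → (6.51878,5.48957) → (6.52,5.49)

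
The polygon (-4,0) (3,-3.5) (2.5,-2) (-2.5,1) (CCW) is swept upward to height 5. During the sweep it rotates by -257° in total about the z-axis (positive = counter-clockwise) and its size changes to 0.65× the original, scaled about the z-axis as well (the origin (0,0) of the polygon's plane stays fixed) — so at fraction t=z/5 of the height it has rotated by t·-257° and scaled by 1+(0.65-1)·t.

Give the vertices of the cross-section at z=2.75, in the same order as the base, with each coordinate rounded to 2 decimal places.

t = z/height = 2.75/5 = 0.55
s = 1 + (scale-1)·z/height = 1 + (0.65-1)·2.75/5 = 0.807500
θ = twist·z/height = -257°·2.75/5 = -141.3500° = -2.467023 rad
cos θ = -0.780976, sin θ = -0.624561 (intermediates below are computed at full precision and shown rounded to 5 d.p.)
v1: (-4,0) → rotate → (3.12390,2.49825) → ×s → (2.52255,2.01733) → (2.52,2.02)
v2: (3,-3.5) → rotate → (-4.52889,0.85973) → ×s → (-3.65708,0.69423) → (-3.66,0.69)
v3: (2.5,-2) → rotate → (-3.20156,0.00055) → ×s → (-2.58526,0.00044) → (-2.59,0.00)
v4: (-2.5,1) → rotate → (2.57700,0.78043) → ×s → (2.08093,0.63020) → (2.08,0.63)

Cross-section at z=2.75: (2.52,2.02) (-3.66,0.69) (-2.59,0.00) (2.08,0.63)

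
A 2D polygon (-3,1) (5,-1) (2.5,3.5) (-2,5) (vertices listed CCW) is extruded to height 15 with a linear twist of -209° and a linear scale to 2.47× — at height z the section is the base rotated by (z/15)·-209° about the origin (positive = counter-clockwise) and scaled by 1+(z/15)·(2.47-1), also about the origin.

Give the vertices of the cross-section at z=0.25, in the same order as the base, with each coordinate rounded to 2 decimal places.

t = z/height = 0.25/15 = 0.0166667
s = 1 + (scale-1)·z/height = 1 + (2.47-1)·0.25/15 = 1.024500
θ = twist·z/height = -209°·0.25/15 = -3.4833° = -0.060796 rad
cos θ = 0.998153, sin θ = -0.060758 (intermediates below are computed at full precision and shown rounded to 5 d.p.)
v1: (-3,1) → rotate → (-2.93370,1.18043) → ×s → (-3.00557,1.20935) → (-3.01,1.21)
v2: (5,-1) → rotate → (4.93000,-1.30194) → ×s → (5.05079,-1.33384) → (5.05,-1.33)
v3: (2.5,3.5) → rotate → (2.70803,3.34164) → ×s → (2.77438,3.42351) → (2.77,3.42)
v4: (-2,5) → rotate → (-1.69251,5.11228) → ×s → (-1.73398,5.23753) → (-1.73,5.24)

Cross-section at z=0.25: (-3.01,1.21) (5.05,-1.33) (2.77,3.42) (-1.73,5.24)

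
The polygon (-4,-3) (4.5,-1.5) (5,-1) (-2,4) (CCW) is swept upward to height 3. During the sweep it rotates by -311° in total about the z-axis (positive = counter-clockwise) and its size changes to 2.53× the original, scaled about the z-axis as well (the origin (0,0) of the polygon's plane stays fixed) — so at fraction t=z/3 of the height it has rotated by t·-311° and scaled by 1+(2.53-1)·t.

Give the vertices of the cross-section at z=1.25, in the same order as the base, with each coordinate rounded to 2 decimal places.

Cross-section at z=1.25: (0.39,8.18) (-6.59,-4.11) (-6.48,-5.27) (7.13,-1.65)

t = z/height = 1.25/3 = 0.416667
s = 1 + (scale-1)·z/height = 1 + (2.53-1)·1.25/3 = 1.637500
θ = twist·z/height = -311°·1.25/3 = -129.5833° = -2.261656 rad
cos θ = -0.637200, sin θ = -0.770699 (intermediates below are computed at full precision and shown rounded to 5 d.p.)
v1: (-4,-3) → rotate → (0.23670,4.99439) → ×s → (0.38760,8.17832) → (0.39,8.18)
v2: (4.5,-1.5) → rotate → (-4.02345,-2.51234) → ×s → (-6.58839,-4.11396) → (-6.59,-4.11)
v3: (5,-1) → rotate → (-3.95670,-3.21629) → ×s → (-6.47909,-5.26668) → (-6.48,-5.27)
v4: (-2,4) → rotate → (4.35719,-1.00740) → ×s → (7.13491,-1.64962) → (7.13,-1.65)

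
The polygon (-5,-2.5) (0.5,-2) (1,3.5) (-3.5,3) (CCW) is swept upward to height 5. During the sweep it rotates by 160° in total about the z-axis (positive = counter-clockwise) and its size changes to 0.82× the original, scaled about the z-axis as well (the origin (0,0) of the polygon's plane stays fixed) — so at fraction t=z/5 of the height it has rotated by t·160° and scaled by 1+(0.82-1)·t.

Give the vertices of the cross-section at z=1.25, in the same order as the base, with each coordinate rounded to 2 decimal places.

Cross-section at z=1.25: (-2.12,-4.90) (1.59,-1.16) (-1.42,3.17) (-4.40,0.05)

t = z/height = 1.25/5 = 0.25
s = 1 + (scale-1)·z/height = 1 + (0.82-1)·1.25/5 = 0.955000
θ = twist·z/height = 160°·1.25/5 = 40.0000° = 0.698132 rad
cos θ = 0.766044, sin θ = 0.642788 (intermediates below are computed at full precision and shown rounded to 5 d.p.)
v1: (-5,-2.5) → rotate → (-2.22325,-5.12905) → ×s → (-2.12321,-4.89824) → (-2.12,-4.90)
v2: (0.5,-2) → rotate → (1.66860,-1.21070) → ×s → (1.59351,-1.15621) → (1.59,-1.16)
v3: (1,3.5) → rotate → (-1.48371,3.32394) → ×s → (-1.41695,3.17437) → (-1.42,3.17)
v4: (-3.5,3) → rotate → (-4.60952,0.04838) → ×s → (-4.40209,0.04620) → (-4.40,0.05)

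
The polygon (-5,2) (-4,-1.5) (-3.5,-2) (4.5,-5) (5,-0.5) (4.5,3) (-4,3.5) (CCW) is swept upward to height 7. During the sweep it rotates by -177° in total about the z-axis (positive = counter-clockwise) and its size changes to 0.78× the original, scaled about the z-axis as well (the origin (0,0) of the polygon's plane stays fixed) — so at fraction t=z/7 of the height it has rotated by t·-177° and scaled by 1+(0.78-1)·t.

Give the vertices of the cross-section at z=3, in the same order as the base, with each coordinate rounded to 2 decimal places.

Cross-section at z=3: (0.65,4.83) (-2.20,3.18) (-2.53,2.63) (-3.40,-5.06) (0.67,-4.50) (3.63,-3.29) (2.19,4.29)

t = z/height = 3/7 = 0.428571
s = 1 + (scale-1)·z/height = 1 + (0.78-1)·3/7 = 0.905714
θ = twist·z/height = -177°·3/7 = -75.8571° = -1.323957 rad
cos θ = 0.244340, sin θ = -0.969690 (intermediates below are computed at full precision and shown rounded to 5 d.p.)
v1: (-5,2) → rotate → (0.71768,5.33713) → ×s → (0.65001,4.83391) → (0.65,4.83)
v2: (-4,-1.5) → rotate → (-2.43190,3.51225) → ×s → (-2.20260,3.18109) → (-2.20,3.18)
v3: (-3.5,-2) → rotate → (-2.79457,2.90523) → ×s → (-2.53108,2.63131) → (-2.53,2.63)
v4: (4.5,-5) → rotate → (-3.74892,-5.58530) → ×s → (-3.39545,-5.05869) → (-3.40,-5.06)
v5: (5,-0.5) → rotate → (0.73686,-4.97062) → ×s → (0.66738,-4.50196) → (0.67,-4.50)
v6: (4.5,3) → rotate → (4.00860,-3.63058) → ×s → (3.63065,-3.28827) → (3.63,-3.29)
v7: (-4,3.5) → rotate → (2.41655,4.73395) → ×s → (2.18871,4.28761) → (2.19,4.29)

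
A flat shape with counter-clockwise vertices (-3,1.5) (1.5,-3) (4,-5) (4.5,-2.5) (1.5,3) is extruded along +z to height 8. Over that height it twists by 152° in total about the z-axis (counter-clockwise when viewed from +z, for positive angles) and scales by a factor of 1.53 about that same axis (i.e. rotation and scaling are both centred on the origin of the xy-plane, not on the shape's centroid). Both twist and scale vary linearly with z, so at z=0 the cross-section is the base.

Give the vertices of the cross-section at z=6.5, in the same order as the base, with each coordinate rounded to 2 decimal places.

Cross-section at z=6.5: (0.58,-4.76) (2.39,4.16) (2.81,8.72) (-0.57,7.34) (-4.76,-0.58)

t = z/height = 6.5/8 = 0.8125
s = 1 + (scale-1)·z/height = 1 + (1.53-1)·6.5/8 = 1.430625
θ = twist·z/height = 152°·6.5/8 = 123.5000° = 2.155482 rad
cos θ = -0.551937, sin θ = 0.833886 (intermediates below are computed at full precision and shown rounded to 5 d.p.)
v1: (-3,1.5) → rotate → (0.40498,-3.32956) → ×s → (0.57938,-4.76336) → (0.58,-4.76)
v2: (1.5,-3) → rotate → (1.67375,2.90664) → ×s → (2.39451,4.15831) → (2.39,4.16)
v3: (4,-5) → rotate → (1.96168,6.09523) → ×s → (2.80643,8.71999) → (2.81,8.72)
v4: (4.5,-2.5) → rotate → (-0.39900,5.13233) → ×s → (-0.57082,7.34244) → (-0.57,7.34)
v5: (1.5,3) → rotate → (-3.32956,-0.40498) → ×s → (-4.76336,-0.57938) → (-4.76,-0.58)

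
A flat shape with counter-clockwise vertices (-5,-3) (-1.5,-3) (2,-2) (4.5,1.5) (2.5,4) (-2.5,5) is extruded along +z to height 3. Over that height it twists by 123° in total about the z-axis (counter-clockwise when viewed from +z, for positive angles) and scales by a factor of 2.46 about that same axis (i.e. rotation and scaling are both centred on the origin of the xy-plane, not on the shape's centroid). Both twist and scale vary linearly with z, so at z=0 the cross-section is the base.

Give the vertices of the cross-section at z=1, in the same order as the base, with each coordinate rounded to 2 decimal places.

Cross-section at z=1: (-2.68,-8.24) (1.24,-4.83) (4.19,-0.29) (3.59,6.07) (-1.10,6.93) (-7.68,3.17)

t = z/height = 1/3 = 0.333333
s = 1 + (scale-1)·z/height = 1 + (2.46-1)·1/3 = 1.486667
θ = twist·z/height = 123°·1/3 = 41.0000° = 0.715585 rad
cos θ = 0.754710, sin θ = 0.656059 (intermediates below are computed at full precision and shown rounded to 5 d.p.)
v1: (-5,-3) → rotate → (-1.80537,-5.54442) → ×s → (-2.68398,-8.24271) → (-2.68,-8.24)
v2: (-1.5,-3) → rotate → (0.83611,-3.24822) → ×s → (1.24302,-4.82902) → (1.24,-4.83)
v3: (2,-2) → rotate → (2.82154,-0.19730) → ×s → (4.19469,-0.29332) → (4.19,-0.29)
v4: (4.5,1.5) → rotate → (2.41210,4.08433) → ×s → (3.58600,6.07204) → (3.59,6.07)
v5: (2.5,4) → rotate → (-0.73746,4.65899) → ×s → (-1.09636,6.92636) → (-1.10,6.93)
v6: (-2.5,5) → rotate → (-5.16707,2.13340) → ×s → (-7.68171,3.17166) → (-7.68,3.17)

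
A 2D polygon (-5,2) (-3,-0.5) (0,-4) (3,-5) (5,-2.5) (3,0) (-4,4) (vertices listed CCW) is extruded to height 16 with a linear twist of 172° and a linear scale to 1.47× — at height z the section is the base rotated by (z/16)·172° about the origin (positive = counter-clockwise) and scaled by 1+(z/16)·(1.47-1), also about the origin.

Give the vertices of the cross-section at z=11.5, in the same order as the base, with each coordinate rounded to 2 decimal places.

Cross-section at z=11.5: (1.48,-7.05) (2.78,-2.97) (4.46,2.96) (3.35,7.05) (-0.92,7.42) (-2.22,3.34) (-1.49,-7.42)

t = z/height = 11.5/16 = 0.71875
s = 1 + (scale-1)·z/height = 1 + (1.47-1)·11.5/16 = 1.337813
θ = twist·z/height = 172°·11.5/16 = 123.6250° = 2.157663 rad
cos θ = -0.553755, sin θ = 0.832680 (intermediates below are computed at full precision and shown rounded to 5 d.p.)
v1: (-5,2) → rotate → (1.10342,-5.27091) → ×s → (1.47616,-7.05149) → (1.48,-7.05)
v2: (-3,-0.5) → rotate → (2.07760,-2.22116) → ×s → (2.77945,-2.97150) → (2.78,-2.97)
v3: (0,-4) → rotate → (3.33072,2.21502) → ×s → (4.45588,2.96328) → (4.46,2.96)
v4: (3,-5) → rotate → (2.50213,5.26681) → ×s → (3.34739,7.04601) → (3.35,7.05)
v5: (5,-2.5) → rotate → (-0.68708,5.54779) → ×s → (-0.91918,7.42190) → (-0.92,7.42)
v6: (3,0) → rotate → (-1.66126,2.49804) → ×s → (-2.22246,3.34191) → (-2.22,3.34)
v7: (-4,4) → rotate → (-1.11570,-5.54574) → ×s → (-1.49260,-7.41916) → (-1.49,-7.42)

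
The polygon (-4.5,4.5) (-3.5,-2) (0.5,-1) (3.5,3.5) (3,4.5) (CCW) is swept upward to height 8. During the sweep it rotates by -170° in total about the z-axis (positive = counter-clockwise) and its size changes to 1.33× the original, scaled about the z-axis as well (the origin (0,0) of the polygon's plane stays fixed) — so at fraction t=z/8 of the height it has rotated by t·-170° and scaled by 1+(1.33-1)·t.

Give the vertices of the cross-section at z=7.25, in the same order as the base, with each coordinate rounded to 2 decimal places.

t = z/height = 7.25/8 = 0.90625
s = 1 + (scale-1)·z/height = 1 + (1.33-1)·7.25/8 = 1.299063
θ = twist·z/height = -170°·7.25/8 = -154.0625° = -2.688898 rad
cos θ = -0.899272, sin θ = -0.437390 (intermediates below are computed at full precision and shown rounded to 5 d.p.)
v1: (-4.5,4.5) → rotate → (6.01498,-2.07847) → ×s → (7.81383,-2.70006) → (7.81,-2.70)
v2: (-3.5,-2) → rotate → (2.27267,3.32941) → ×s → (2.95234,4.32511) → (2.95,4.33)
v3: (0.5,-1) → rotate → (-0.88703,0.68058) → ×s → (-1.15230,0.88411) → (-1.15,0.88)
v4: (3.5,3.5) → rotate → (-1.61658,-4.67832) → ×s → (-2.10004,-6.07743) → (-2.10,-6.08)
v5: (3,4.5) → rotate → (-0.72956,-5.35889) → ×s → (-0.94774,-6.96154) → (-0.95,-6.96)

Cross-section at z=7.25: (7.81,-2.70) (2.95,4.33) (-1.15,0.88) (-2.10,-6.08) (-0.95,-6.96)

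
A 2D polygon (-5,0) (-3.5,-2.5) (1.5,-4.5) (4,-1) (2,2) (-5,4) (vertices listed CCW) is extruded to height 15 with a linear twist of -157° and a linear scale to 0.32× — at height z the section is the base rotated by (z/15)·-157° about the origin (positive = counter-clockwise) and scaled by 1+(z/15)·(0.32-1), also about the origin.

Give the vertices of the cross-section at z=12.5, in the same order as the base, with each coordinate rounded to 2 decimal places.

t = z/height = 12.5/15 = 0.833333
s = 1 + (scale-1)·z/height = 1 + (0.32-1)·12.5/15 = 0.433333
θ = twist·z/height = -157°·12.5/15 = -130.8333° = -2.283472 rad
cos θ = -0.653861, sin θ = -0.756615 (intermediates below are computed at full precision and shown rounded to 5 d.p.)
v1: (-5,0) → rotate → (3.26930,3.78307) → ×s → (1.41670,1.63933) → (1.42,1.64)
v2: (-3.5,-2.5) → rotate → (0.39698,4.28280) → ×s → (0.17202,1.85588) → (0.17,1.86)
v3: (1.5,-4.5) → rotate → (-4.38556,1.80745) → ×s → (-1.90041,0.78323) → (-1.90,0.78)
v4: (4,-1) → rotate → (-3.37206,-2.37260) → ×s → (-1.46123,-1.02813) → (-1.46,-1.03)
v5: (2,2) → rotate → (0.20551,-2.82095) → ×s → (0.08905,-1.22241) → (0.09,-1.22)
v6: (-5,4) → rotate → (6.29576,1.16763) → ×s → (2.72816,0.50597) → (2.73,0.51)

Cross-section at z=12.5: (1.42,1.64) (0.17,1.86) (-1.90,0.78) (-1.46,-1.03) (0.09,-1.22) (2.73,0.51)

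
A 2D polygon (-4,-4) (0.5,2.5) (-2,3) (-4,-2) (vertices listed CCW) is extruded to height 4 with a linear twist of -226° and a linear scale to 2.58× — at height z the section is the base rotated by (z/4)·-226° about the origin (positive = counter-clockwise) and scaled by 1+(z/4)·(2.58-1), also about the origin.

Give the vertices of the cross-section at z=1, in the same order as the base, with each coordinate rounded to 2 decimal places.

Cross-section at z=1: (-7.73,1.57) (3.29,1.34) (1.95,4.64) (-5.41,3.11)

t = z/height = 1/4 = 0.25
s = 1 + (scale-1)·z/height = 1 + (2.58-1)·1/4 = 1.395000
θ = twist·z/height = -226°·1/4 = -56.5000° = -0.986111 rad
cos θ = 0.551937, sin θ = -0.833886 (intermediates below are computed at full precision and shown rounded to 5 d.p.)
v1: (-4,-4) → rotate → (-5.54329,1.12780) → ×s → (-7.73289,1.57327) → (-7.73,1.57)
v2: (0.5,2.5) → rotate → (2.36068,0.96290) → ×s → (3.29315,1.34324) → (3.29,1.34)
v3: (-2,3) → rotate → (1.39778,3.32358) → ×s → (1.94991,4.63640) → (1.95,4.64)
v4: (-4,-2) → rotate → (-3.87552,2.23167) → ×s → (-5.40635,3.11318) → (-5.41,3.11)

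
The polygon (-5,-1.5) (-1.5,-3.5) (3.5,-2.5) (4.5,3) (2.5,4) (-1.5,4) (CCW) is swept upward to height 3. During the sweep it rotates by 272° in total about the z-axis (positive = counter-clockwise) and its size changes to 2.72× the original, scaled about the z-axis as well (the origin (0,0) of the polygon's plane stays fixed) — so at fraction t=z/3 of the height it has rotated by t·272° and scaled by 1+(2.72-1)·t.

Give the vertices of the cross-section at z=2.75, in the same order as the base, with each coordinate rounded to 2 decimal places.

Cross-section at z=2.75: (0.93,13.42) (-7.07,6.80) (-9.21,-6.16) (3.14,-13.58) (7.37,-9.66) (11.01,-0.02)

t = z/height = 2.75/3 = 0.916667
s = 1 + (scale-1)·z/height = 1 + (2.72-1)·2.75/3 = 2.576667
θ = twist·z/height = 272°·2.75/3 = 249.3333° = 4.351688 rad
cos θ = -0.352931, sin θ = -0.935650 (intermediates below are computed at full precision and shown rounded to 5 d.p.)
v1: (-5,-1.5) → rotate → (0.36118,5.20764) → ×s → (0.93064,13.41836) → (0.93,13.42)
v2: (-1.5,-3.5) → rotate → (-2.74538,2.63873) → ×s → (-7.07392,6.79913) → (-7.07,6.80)
v3: (3.5,-2.5) → rotate → (-3.57438,-2.39245) → ×s → (-9.20999,-6.16454) → (-9.21,-6.16)
v4: (4.5,3) → rotate → (1.21876,-5.26921) → ×s → (3.14034,-13.57701) → (3.14,-13.58)
v5: (2.5,4) → rotate → (2.86027,-3.75085) → ×s → (7.36997,-9.66468) → (7.37,-9.66)
v6: (-1.5,4) → rotate → (4.27199,-0.00825) → ×s → (11.00750,-0.02125) → (11.01,-0.02)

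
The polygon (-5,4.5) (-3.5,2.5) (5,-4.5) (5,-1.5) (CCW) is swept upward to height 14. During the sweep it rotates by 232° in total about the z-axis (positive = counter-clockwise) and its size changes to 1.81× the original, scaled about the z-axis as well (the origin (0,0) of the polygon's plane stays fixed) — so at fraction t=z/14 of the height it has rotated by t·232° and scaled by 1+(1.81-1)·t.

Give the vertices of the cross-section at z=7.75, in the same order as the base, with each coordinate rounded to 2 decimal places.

t = z/height = 7.75/14 = 0.553571
s = 1 + (scale-1)·z/height = 1 + (1.81-1)·7.75/14 = 1.448393
θ = twist·z/height = 232°·7.75/14 = 128.4286° = 2.241501 rad
cos θ = -0.621539, sin θ = 0.783384 (intermediates below are computed at full precision and shown rounded to 5 d.p.)
v1: (-5,4.5) → rotate → (-0.41753,-6.71384) → ×s → (-0.60475,-9.72428) → (-0.60,-9.72)
v2: (-3.5,2.5) → rotate → (0.21693,-4.29569) → ×s → (0.31419,-6.22185) → (0.31,-6.22)
v3: (5,-4.5) → rotate → (0.41753,6.71384) → ×s → (0.60475,9.72428) → (0.60,9.72)
v4: (5,-1.5) → rotate → (-1.93262,4.84923) → ×s → (-2.79919,7.02358) → (-2.80,7.02)

Cross-section at z=7.75: (-0.60,-9.72) (0.31,-6.22) (0.60,9.72) (-2.80,7.02)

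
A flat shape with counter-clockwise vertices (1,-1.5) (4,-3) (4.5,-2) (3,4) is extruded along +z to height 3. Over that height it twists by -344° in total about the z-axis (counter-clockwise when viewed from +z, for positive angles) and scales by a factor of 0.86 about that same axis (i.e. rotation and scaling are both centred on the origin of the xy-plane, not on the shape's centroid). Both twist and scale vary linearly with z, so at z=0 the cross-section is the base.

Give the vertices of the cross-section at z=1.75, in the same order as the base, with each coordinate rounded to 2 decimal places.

Cross-section at z=1.75: (-0.37,1.61) (-2.46,3.87) (-3.22,3.18) (-3.87,-2.46)

t = z/height = 1.75/3 = 0.583333
s = 1 + (scale-1)·z/height = 1 + (0.86-1)·1.75/3 = 0.918333
θ = twist·z/height = -344°·1.75/3 = -200.6667° = -3.502294 rad
cos θ = -0.935650, sin θ = 0.352931 (intermediates below are computed at full precision and shown rounded to 5 d.p.)
v1: (1,-1.5) → rotate → (-0.40625,1.75640) → ×s → (-0.37308,1.61297) → (-0.37,1.61)
v2: (4,-3) → rotate → (-2.68381,4.21867) → ×s → (-2.46463,3.87415) → (-2.46,3.87)
v3: (4.5,-2) → rotate → (-3.50456,3.45949) → ×s → (-3.21836,3.17696) → (-3.22,3.18)
v4: (3,4) → rotate → (-4.21867,-2.68381) → ×s → (-3.87415,-2.46463) → (-3.87,-2.46)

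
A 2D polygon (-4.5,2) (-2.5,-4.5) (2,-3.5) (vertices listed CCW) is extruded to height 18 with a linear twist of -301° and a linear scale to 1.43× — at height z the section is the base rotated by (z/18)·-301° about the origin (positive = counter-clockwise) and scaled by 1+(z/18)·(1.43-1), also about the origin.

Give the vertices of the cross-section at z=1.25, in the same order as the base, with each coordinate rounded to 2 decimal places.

t = z/height = 1.25/18 = 0.0694444
s = 1 + (scale-1)·z/height = 1 + (1.43-1)·1.25/18 = 1.029861
θ = twist·z/height = -301°·1.25/18 = -20.9028° = -0.364822 rad
cos θ = 0.934187, sin θ = -0.356783 (intermediates below are computed at full precision and shown rounded to 5 d.p.)
v1: (-4.5,2) → rotate → (-3.49028,3.47390) → ×s → (-3.59450,3.57763) → (-3.59,3.58)
v2: (-2.5,-4.5) → rotate → (-3.94099,-3.31188) → ×s → (-4.05868,-3.41078) → (-4.06,-3.41)
v3: (2,-3.5) → rotate → (0.61963,-3.98322) → ×s → (0.63814,-4.10217) → (0.64,-4.10)

Cross-section at z=1.25: (-3.59,3.58) (-4.06,-3.41) (0.64,-4.10)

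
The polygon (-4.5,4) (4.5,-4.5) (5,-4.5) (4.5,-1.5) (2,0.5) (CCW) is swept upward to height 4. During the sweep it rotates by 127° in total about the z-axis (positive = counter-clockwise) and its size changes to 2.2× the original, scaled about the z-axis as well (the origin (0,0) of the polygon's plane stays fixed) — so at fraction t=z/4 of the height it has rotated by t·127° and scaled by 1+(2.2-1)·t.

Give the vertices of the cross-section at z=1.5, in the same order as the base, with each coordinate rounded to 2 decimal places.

t = z/height = 1.5/4 = 0.375
s = 1 + (scale-1)·z/height = 1 + (2.2-1)·1.5/4 = 1.450000
θ = twist·z/height = 127°·1.5/4 = 47.6250° = 0.831213 rad
cos θ = 0.673980, sin θ = 0.738749 (intermediates below are computed at full precision and shown rounded to 5 d.p.)
v1: (-4.5,4) → rotate → (-5.98791,-0.62845) → ×s → (-8.68247,-0.91126) → (-8.68,-0.91)
v2: (4.5,-4.5) → rotate → (6.35728,0.29146) → ×s → (9.21806,0.42262) → (9.22,0.42)
v3: (5,-4.5) → rotate → (6.69427,0.66084) → ×s → (9.70670,0.95821) → (9.71,0.96)
v4: (4.5,-1.5) → rotate → (4.14103,2.31340) → ×s → (6.00450,3.35443) → (6.00,3.35)
v5: (2,0.5) → rotate → (0.97859,1.81449) → ×s → (1.41895,2.63101) → (1.42,2.63)

Cross-section at z=1.5: (-8.68,-0.91) (9.22,0.42) (9.71,0.96) (6.00,3.35) (1.42,2.63)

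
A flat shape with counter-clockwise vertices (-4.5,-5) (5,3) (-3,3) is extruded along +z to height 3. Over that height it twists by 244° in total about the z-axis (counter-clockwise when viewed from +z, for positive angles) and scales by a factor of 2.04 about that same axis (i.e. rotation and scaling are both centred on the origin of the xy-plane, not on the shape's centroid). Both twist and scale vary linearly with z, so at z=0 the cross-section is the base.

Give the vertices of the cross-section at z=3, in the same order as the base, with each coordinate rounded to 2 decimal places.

t = z/height = 3/3 = 1
s = 1 + (scale-1)·z/height = 1 + (2.04-1)·3/3 = 2.040000
θ = twist·z/height = 244°·3/3 = 244.0000° = 4.258603 rad
cos θ = -0.438371, sin θ = -0.898794 (intermediates below are computed at full precision and shown rounded to 5 d.p.)
v1: (-4.5,-5) → rotate → (-2.52130,6.23643) → ×s → (-5.14345,12.72232) → (-5.14,12.72)
v2: (5,3) → rotate → (0.50453,-5.80908) → ×s → (1.02923,-11.85053) → (1.03,-11.85)
v3: (-3,3) → rotate → (4.01150,1.38127) → ×s → (8.18345,2.81779) → (8.18,2.82)

Cross-section at z=3: (-5.14,12.72) (1.03,-11.85) (8.18,2.82)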